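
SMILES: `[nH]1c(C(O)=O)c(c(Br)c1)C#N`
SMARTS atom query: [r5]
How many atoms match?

The query [r5] means: r5 matches atoms in a five-membered ring.
Check the 11 heavy atoms by environment: 1× n (aromatic, in 5-ring) → match; 4× c (aromatic, in 5-ring) → match; 1× Br (acyclic) → no; 2× C (acyclic) → no; 2× O (acyclic) → no; 1× N (acyclic) → no.
Summing the matching environments: 1 + 4 = 5 matching atoms.

5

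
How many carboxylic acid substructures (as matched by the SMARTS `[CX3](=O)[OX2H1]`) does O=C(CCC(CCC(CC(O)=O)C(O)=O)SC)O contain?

3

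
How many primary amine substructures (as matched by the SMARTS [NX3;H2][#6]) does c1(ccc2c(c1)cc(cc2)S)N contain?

[NX3;H2][#6] is the SMARTS for a primary amine: a trivalent nitrogen with two H attached to carbon.
Exactly one fragment in the molecule meets all constraints, giving 1 match.

1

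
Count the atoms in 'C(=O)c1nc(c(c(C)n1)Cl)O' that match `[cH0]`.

4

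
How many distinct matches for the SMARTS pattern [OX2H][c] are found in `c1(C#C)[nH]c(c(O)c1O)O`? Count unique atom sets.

3

[OX2H][c] is the SMARTS for a phenol: a hydroxyl oxygen attached to an aromatic carbon.
The molecule carries 3 separate instances of a hydroxyl group (-OH) meeting every constraint; each maps to a distinct set of atoms, giving 3 matches.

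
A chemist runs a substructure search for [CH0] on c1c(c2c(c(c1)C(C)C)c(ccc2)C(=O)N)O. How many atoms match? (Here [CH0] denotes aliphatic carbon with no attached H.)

1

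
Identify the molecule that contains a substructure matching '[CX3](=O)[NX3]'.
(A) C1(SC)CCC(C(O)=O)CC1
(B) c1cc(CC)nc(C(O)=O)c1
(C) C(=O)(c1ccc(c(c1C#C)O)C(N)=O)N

[CX3](=O)[NX3] describes a carbonyl carbon bonded to a trivalent nitrogen (an amide).
(A) has a carboxylic acid group (-C(=O)OH) but the carbonyl is bonded to O, not to an NX3 nitrogen.
(B) has a carboxylic acid group (-C(=O)OH) but the carbonyl is bonded to O, not to an NX3 nitrogen.
(C) contains a primary amide (-C(=O)NH2), which satisfies every atom and bond constraint.
So the answer is (C).

C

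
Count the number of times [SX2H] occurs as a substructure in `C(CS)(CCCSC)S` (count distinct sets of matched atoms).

2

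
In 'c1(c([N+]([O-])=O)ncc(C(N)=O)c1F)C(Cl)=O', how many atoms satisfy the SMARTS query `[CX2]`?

0

Check the 16 heavy atoms by environment: 1× n (aromatic, X2) → no; 5× c (aromatic, X3) → no; 2× C (X3) → no; 3× O (X1) → no; 1× N (X3) → no; 1× N (charge +1, X3) → no; 1× O (charge -1, X1) → no; 1× F (X1) → no; 1× Cl (X1) → no.
No environment satisfies the query, so 0 matching atoms.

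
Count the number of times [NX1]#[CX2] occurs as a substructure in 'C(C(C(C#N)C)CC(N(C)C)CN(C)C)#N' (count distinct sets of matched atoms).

[NX1]#[CX2] is the SMARTS for a nitrile: a nitrogen triple-bonded to a two-connected carbon.
The molecule carries 2 separate instances of a nitrile (-C#N) meeting every constraint; each maps to a distinct set of atoms, giving 2 matches.

2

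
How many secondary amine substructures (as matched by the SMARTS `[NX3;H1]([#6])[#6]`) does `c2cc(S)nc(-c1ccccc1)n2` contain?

[NX3;H1]([#6])[#6] is the SMARTS for a secondary amine: a trivalent nitrogen with one H, bonded to two carbons.
No fragment in the molecule satisfies every constraint, giving 0 matches.

0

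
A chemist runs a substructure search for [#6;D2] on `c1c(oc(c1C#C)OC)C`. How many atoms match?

2

The query [#6;D2] means: any carbon bonded to exactly two heavy atoms.
Check the 10 heavy atoms by environment: 1× o (aromatic, D2) → no; 3× c (aromatic, D3) → no; 1× c (aromatic, D2) → match; 1× O (D2) → no; 3× C (D1) → no; 1× C (D2) → match.
Summing the matching environments: 1 + 1 = 2 matching atoms.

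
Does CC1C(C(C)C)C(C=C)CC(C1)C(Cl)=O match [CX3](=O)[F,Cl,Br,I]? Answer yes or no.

Yes

The pattern [CX3](=O)[F,Cl,Br,I] describes a carbonyl carbon bonded to a halogen — an acyl halide.
The molecule carries an acyl chloride (-C(=O)Cl), whose atoms satisfy every constraint of the query, so the pattern matches.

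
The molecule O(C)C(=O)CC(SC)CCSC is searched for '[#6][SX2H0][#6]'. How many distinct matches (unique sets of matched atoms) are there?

[#6][SX2H0][#6] is the SMARTS for a thioether: an aliphatic sulfur bridging two carbons with no H on the sulfur.
The molecule carries 2 separate instances of a methylthio ether (-SCH3) meeting every constraint; each maps to a distinct set of atoms, giving 2 matches.

2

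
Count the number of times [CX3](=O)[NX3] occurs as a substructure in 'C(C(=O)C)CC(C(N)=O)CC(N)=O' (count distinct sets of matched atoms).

2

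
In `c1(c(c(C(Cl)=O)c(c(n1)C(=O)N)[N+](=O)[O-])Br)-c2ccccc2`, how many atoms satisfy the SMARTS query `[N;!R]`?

2

Check the 22 heavy atoms by environment: 1× n (aromatic, in 6-ring) → no; 11× c (aromatic, in 6-ring) → no; 2× C (acyclic) → no; 3× O (acyclic) → no; 1× N (acyclic) → match; 1× Br (acyclic) → no; 1× N (charge +1, acyclic) → match; 1× O (charge -1, acyclic) → no; 1× Cl (acyclic) → no.
Summing the matching environments: 1 + 1 = 2 matching atoms.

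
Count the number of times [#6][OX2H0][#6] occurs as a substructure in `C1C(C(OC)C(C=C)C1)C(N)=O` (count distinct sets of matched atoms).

1

[#6][OX2H0][#6] is the SMARTS for an ether: an aliphatic oxygen bridging two carbons with no H on the oxygen.
Exactly one fragment in the molecule meets all constraints, giving 1 match.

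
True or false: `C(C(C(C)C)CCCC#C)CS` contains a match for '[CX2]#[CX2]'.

The pattern [CX2]#[CX2] describes a carbon-carbon triple bond — an alkyne.
The molecule carries an ethynyl group (-C#CH), whose atoms satisfy every constraint of the query, so the pattern matches.

True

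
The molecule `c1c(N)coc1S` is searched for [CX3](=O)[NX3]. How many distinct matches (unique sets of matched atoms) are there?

[CX3](=O)[NX3] is the SMARTS for an amide: a carbonyl carbon bonded to a trivalent nitrogen.
The molecule has a primary amino group (-NH2), but the -NH2 is not attached to a carbonyl carbon; nothing else fits, so there are 0 matches.

0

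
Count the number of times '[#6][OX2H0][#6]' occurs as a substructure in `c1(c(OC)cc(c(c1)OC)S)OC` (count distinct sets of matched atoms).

[#6][OX2H0][#6] is the SMARTS for an ether: an aliphatic oxygen bridging two carbons with no H on the oxygen.
The molecule carries 3 separate instances of a methoxy ether (-OCH3) meeting every constraint; each maps to a distinct set of atoms, giving 3 matches.

3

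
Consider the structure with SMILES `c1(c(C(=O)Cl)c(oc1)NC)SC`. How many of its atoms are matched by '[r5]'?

The query [r5] means: r5 matches atoms in a five-membered ring.
Check the 12 heavy atoms by environment: 1× o (aromatic, in 5-ring) → match; 4× c (aromatic, in 5-ring) → match; 3× C (acyclic) → no; 1× O (acyclic) → no; 1× Cl (acyclic) → no; 1× N (acyclic) → no; 1× S (acyclic) → no.
Summing the matching environments: 1 + 4 = 5 matching atoms.

5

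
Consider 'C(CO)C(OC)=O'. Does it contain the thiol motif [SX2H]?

No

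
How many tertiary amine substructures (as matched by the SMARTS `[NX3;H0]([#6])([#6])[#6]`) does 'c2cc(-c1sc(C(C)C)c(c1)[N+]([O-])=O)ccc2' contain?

0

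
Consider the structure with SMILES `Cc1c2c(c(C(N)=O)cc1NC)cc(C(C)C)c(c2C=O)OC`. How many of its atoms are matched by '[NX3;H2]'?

The query [NX3;H2] means: aliphatic N with 3 total connections, two of them H — an -NH2 nitrogen (amine or amide).
Check the 23 heavy atoms by environment: 8× c (aromatic, H0, X3) → no; 2× c (aromatic, H1, X3) → no; 1× C (H0, X3) → no; 2× O (H0, X1) → no; 1× N (H2, X3) → match; 5× C (H3, X4) → no; 1× O (H0, X2) → no; 1× C (H1, X4) → no; 1× C (H1, X3) → no; 1× N (H1, X3) → no.
That gives 1 matching atom.

1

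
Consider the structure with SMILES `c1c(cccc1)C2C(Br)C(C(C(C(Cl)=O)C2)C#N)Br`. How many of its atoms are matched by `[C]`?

8

Check the 19 heavy atoms by environment: 8× C → match; 1× O → no; 1× Cl → no; 2× Br → no; 6× c (aromatic) → no; 1× N → no.
That gives 8 matching atoms.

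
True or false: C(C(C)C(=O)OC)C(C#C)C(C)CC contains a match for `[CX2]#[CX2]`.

True

The pattern [CX2]#[CX2] describes a carbon-carbon triple bond — an alkyne.
The molecule carries an ethynyl group (-C#CH), whose atoms satisfy every constraint of the query, so the pattern matches.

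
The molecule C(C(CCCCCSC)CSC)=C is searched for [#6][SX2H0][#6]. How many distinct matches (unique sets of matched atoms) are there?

[#6][SX2H0][#6] is the SMARTS for a thioether: an aliphatic sulfur bridging two carbons with no H on the sulfur.
The molecule carries 2 separate instances of a methylthio ether (-SCH3) meeting every constraint; each maps to a distinct set of atoms, giving 2 matches.

2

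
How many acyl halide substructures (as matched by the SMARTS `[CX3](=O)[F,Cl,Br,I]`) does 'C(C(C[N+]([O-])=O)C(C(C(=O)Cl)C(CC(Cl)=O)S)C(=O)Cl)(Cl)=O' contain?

4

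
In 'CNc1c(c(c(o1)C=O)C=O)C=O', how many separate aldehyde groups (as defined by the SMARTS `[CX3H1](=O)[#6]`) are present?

3

[CX3H1](=O)[#6] is the SMARTS for an aldehyde: an sp2 carbon with one H, double-bonded to O and single-bonded to carbon.
The molecule carries 3 separate instances of an aldehyde (-CHO) meeting every constraint; each maps to a distinct set of atoms, giving 3 matches.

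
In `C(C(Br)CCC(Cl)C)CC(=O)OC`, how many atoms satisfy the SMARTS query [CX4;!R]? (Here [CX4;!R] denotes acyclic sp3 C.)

8

The query [CX4;!R] means: aliphatic carbon with four total connections, not in a ring.
Check the 13 heavy atoms by environment: 8× C (X4, acyclic) → match; 1× C (X3, acyclic) → no; 1× O (X1, acyclic) → no; 1× O (X2, acyclic) → no; 1× Br (X1, acyclic) → no; 1× Cl (X1, acyclic) → no.
That gives 8 matching atoms.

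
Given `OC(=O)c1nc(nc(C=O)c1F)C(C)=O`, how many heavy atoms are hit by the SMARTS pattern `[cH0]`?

4

The query [cH0] means: aromatic carbon with no attached hydrogen (substituted or ring-fusion).
Check the 15 heavy atoms by environment: 2× n (aromatic, H0) → no; 4× c (aromatic, H0) → match; 1× C (H1) → no; 3× O (H0) → no; 2× C (H0) → no; 1× C (H3) → no; 1× O (H1) → no; 1× F (H0) → no.
That gives 4 matching atoms.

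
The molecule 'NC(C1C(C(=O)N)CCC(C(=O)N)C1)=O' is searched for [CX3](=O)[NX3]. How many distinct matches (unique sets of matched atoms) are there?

[CX3](=O)[NX3] is the SMARTS for an amide: a carbonyl carbon bonded to a trivalent nitrogen.
The molecule carries 3 separate instances of a primary amide (-C(=O)NH2) meeting every constraint; each maps to a distinct set of atoms, giving 3 matches.

3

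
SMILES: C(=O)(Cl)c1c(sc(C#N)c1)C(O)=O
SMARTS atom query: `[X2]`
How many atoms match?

3

The query [X2] means: any atom with exactly two total connections (bonds + H).
Check the 13 heavy atoms by environment: 1× s (aromatic, X2) → match; 4× c (aromatic, X3) → no; 2× C (X3) → no; 2× O (X1) → no; 1× Cl (X1) → no; 1× C (X2) → match; 1× N (X1) → no; 1× O (X2) → match.
Summing the matching environments: 1 + 1 + 1 = 3 matching atoms.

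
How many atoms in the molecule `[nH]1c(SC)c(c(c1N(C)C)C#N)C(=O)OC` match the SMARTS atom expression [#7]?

3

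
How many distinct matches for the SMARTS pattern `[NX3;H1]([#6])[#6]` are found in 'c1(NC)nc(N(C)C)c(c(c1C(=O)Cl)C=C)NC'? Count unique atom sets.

[NX3;H1]([#6])[#6] is the SMARTS for a secondary amine: a trivalent nitrogen with one H, bonded to two carbons.
The molecule carries 2 separate instances of an N-methylamino group (-NHCH3) meeting every constraint; each maps to a distinct set of atoms, giving 2 matches.

2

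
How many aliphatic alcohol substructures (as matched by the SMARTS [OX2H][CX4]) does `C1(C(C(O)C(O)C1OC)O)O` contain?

4

[OX2H][CX4] is the SMARTS for an aliphatic alcohol: a hydroxyl oxygen bound to an sp3 (X4) carbon.
The molecule carries 4 separate instances of a hydroxyl group (-OH) meeting every constraint; each maps to a distinct set of atoms, giving 4 matches.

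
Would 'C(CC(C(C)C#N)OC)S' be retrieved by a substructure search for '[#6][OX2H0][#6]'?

Yes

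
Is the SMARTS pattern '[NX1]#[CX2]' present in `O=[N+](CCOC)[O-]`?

The pattern [NX1]#[CX2] describes a nitrogen triple-bonded to a two-connected carbon — a nitrile.
The closest candidate here is a nitro group (-[N+](=O)[O-]), but there is no C#N triple bond. No other fragment satisfies the full query, so there is no match.

No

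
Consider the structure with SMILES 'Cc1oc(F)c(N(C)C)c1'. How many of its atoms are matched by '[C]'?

The query [C] means: uppercase C matches aliphatic (non-aromatic) carbon only.
Check the 10 heavy atoms by environment: 1× o (aromatic) → no; 4× c (aromatic) → no; 3× C → match; 1× F → no; 1× N → no.
That gives 3 matching atoms.

3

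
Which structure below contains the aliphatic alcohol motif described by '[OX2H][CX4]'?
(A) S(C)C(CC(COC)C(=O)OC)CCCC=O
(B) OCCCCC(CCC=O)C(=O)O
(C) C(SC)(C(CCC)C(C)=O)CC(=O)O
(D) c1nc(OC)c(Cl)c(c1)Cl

B

[OX2H][CX4] describes a hydroxyl oxygen bound to an sp3 (X4) carbon (an aliphatic alcohol).
(A) has a methoxy ether (-OCH3) but the oxygen has H0 (ether), not H1.
(B) contains a hydroxyl group (-OH), which satisfies every atom and bond constraint.
(C) has a carboxylic acid group (-C(=O)OH) but the -OH is on a CX3 carbonyl carbon, not a CX4 carbon.
(D) has a methoxy ether (-OCH3) but the oxygen has H0 (ether), not H1.
So the answer is (B).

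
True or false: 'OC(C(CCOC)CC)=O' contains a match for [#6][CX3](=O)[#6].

False

The pattern [#6][CX3](=O)[#6] describes a carbonyl carbon (no H) flanked by two carbons — a ketone.
The closest candidate here is a carboxylic acid group (-C(=O)OH), but one neighbour of the carbonyl carbon is O, not C. No other fragment satisfies the full query, so there is no match.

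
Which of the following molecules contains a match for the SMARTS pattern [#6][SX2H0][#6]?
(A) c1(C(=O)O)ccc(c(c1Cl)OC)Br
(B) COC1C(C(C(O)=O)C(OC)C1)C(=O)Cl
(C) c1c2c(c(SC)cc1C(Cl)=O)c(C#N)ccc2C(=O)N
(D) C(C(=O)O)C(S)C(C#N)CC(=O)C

C

[#6][SX2H0][#6] describes an aliphatic sulfur bridging two carbons with no H on the sulfur (a thioether).
(A) has a methoxy ether (-OCH3) but the bridging atom is O, not S.
(B) has a methoxy ether (-OCH3) but the bridging atom is O, not S.
(C) contains a methylthio ether (-SCH3), which satisfies every atom and bond constraint.
(D) has a thiol (-SH) but the sulfur has H1, not H0 bridging two carbons.
So the answer is (C).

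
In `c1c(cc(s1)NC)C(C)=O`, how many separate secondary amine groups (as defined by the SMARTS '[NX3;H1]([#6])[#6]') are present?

1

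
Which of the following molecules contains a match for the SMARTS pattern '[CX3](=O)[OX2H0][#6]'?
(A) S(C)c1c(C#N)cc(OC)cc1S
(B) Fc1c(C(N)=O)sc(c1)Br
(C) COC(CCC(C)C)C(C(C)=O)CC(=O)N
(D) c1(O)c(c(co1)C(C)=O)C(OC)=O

[CX3](=O)[OX2H0][#6] describes a carbonyl carbon bonded to an oxygen that is itself bonded to carbon (no H on that O) (an ester).
(A) has a methoxy ether (-OCH3) but the ether oxygen is not adjacent to a C=O carbon.
(B) has a primary amide (-C(=O)NH2) but the carbonyl is bonded to N, not to an O-C linkage.
(C) has a methoxy ether (-OCH3) but the ether oxygen is not adjacent to a C=O carbon.
(D) contains a methyl-ester group (-C(=O)OCH3), which satisfies every atom and bond constraint.
So the answer is (D).

D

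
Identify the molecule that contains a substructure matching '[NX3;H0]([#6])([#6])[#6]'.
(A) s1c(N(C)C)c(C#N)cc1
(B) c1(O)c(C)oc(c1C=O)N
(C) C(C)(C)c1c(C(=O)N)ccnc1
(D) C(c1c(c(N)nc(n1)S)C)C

[NX3;H0]([#6])([#6])[#6] describes a trivalent nitrogen with no H, bonded to three carbons (a tertiary amine).
(A) contains a dimethylamino group (-N(CH3)2), which satisfies every atom and bond constraint.
(B) has a primary amino group (-NH2) but the nitrogen has H2, not H0 with three carbons.
(C) has a primary amide (-C(=O)NH2) but the amide nitrogen has H2 and only one carbon neighbour.
(D) has a primary amino group (-NH2) but the nitrogen has H2, not H0 with three carbons.
So the answer is (A).

A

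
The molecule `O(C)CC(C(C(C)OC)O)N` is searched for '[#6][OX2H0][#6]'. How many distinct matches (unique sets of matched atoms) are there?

2

[#6][OX2H0][#6] is the SMARTS for an ether: an aliphatic oxygen bridging two carbons with no H on the oxygen.
The molecule carries 2 separate instances of a methoxy ether (-OCH3) meeting every constraint; each maps to a distinct set of atoms, giving 2 matches.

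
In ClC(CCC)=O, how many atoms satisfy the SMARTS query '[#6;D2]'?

2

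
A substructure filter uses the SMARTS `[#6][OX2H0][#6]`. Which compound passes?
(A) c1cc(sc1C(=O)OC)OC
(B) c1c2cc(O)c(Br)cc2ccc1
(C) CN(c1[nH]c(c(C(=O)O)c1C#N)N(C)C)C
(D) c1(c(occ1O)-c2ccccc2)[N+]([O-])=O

[#6][OX2H0][#6] describes an aliphatic oxygen bridging two carbons with no H on the oxygen (an ether).
(A) contains a methoxy ether (-OCH3), which satisfies every atom and bond constraint.
(B) has a hydroxyl group (-OH) but the oxygen has H1, not H0 bridging two carbons.
(C) has a carboxylic acid group (-C(=O)OH) but the -OH oxygen has H1; the =O is OX1, not OX2.
(D) has a hydroxyl group (-OH) but the oxygen has H1, not H0 bridging two carbons.
So the answer is (A).

A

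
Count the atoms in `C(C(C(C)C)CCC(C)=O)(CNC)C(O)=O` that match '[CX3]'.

The query [CX3] means: C with X3: aliphatic carbon with exactly 3 total connections.
Check the 16 heavy atoms by environment: 10× C (X4) → no; 2× C (X3) → match; 2× O (X1) → no; 1× O (X2) → no; 1× N (X3) → no.
That gives 2 matching atoms.

2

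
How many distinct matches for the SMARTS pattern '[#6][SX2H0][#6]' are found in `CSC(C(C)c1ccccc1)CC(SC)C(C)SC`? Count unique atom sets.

[#6][SX2H0][#6] is the SMARTS for a thioether: an aliphatic sulfur bridging two carbons with no H on the sulfur.
The molecule carries 3 separate instances of a methylthio ether (-SCH3) meeting every constraint; each maps to a distinct set of atoms, giving 3 matches.

3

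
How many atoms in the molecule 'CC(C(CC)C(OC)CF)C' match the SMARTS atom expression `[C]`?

The query [C] means: uppercase C matches aliphatic (non-aromatic) carbon only.
Check the 11 heavy atoms by environment: 9× C → match; 1× O → no; 1× F → no.
That gives 9 matching atoms.

9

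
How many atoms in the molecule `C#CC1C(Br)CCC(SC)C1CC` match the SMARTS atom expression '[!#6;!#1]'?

The query [!#6;!#1] means: not carbon and not hydrogen — any heteroatom.
Check the 13 heavy atoms by environment: 11× C → no; 1× S → match; 1× Br → match.
Summing the matching environments: 1 + 1 = 2 matching atoms.

2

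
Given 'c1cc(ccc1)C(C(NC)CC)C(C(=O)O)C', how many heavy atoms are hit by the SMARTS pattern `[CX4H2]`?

1

The query [CX4H2] means: sp3 carbon (X4) with exactly two hydrogens.
Check the 17 heavy atoms by environment: 3× C (H3, X4) → no; 1× C (H2, X4) → match; 3× C (H1, X4) → no; 1× c (aromatic, H0, X3) → no; 5× c (aromatic, H1, X3) → no; 1× N (H1, X3) → no; 1× C (H0, X3) → no; 1× O (H0, X1) → no; 1× O (H1, X2) → no.
That gives 1 matching atom.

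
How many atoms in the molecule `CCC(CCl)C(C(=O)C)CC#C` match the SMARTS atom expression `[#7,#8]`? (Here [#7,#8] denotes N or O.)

The query [#7,#8] means: nitrogen or oxygen (comma = OR).
Check the 12 heavy atoms by environment: 10× C → no; 1× Cl → no; 1× O → match.
That gives 1 matching atom.

1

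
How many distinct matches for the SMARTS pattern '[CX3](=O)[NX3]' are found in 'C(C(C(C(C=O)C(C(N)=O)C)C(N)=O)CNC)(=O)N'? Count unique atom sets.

[CX3](=O)[NX3] is the SMARTS for an amide: a carbonyl carbon bonded to a trivalent nitrogen.
The molecule carries 3 separate instances of a primary amide (-C(=O)NH2) meeting every constraint; each maps to a distinct set of atoms, giving 3 matches.

3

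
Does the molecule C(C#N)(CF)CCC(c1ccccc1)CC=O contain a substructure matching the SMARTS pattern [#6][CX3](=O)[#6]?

The pattern [#6][CX3](=O)[#6] describes a carbonyl carbon (no H) flanked by two carbons — a ketone.
The closest candidate here is an aldehyde (-CHO), but the carbonyl carbon has H1, so it is not flanked by two carbons. No other fragment satisfies the full query, so there is no match.

No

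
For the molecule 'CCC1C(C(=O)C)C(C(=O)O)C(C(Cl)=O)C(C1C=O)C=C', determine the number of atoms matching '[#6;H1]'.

8

The query [#6;H1] means: any carbon bearing exactly one hydrogen.
Check the 21 heavy atoms by environment: 8× C (H1) → match; 3× C (H0) → no; 4× O (H0) → no; 2× C (H3) → no; 2× C (H2) → no; 1× O (H1) → no; 1× Cl (H0) → no.
That gives 8 matching atoms.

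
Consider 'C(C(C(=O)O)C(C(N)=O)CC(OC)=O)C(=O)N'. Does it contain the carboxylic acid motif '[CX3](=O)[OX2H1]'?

Yes

The pattern [CX3](=O)[OX2H1] describes an sp2 carbon double-bonded to O and single-bonded to an -OH oxygen — a carboxylic acid.
The molecule carries a carboxylic acid group (-C(=O)OH), whose atoms satisfy every constraint of the query, so the pattern matches.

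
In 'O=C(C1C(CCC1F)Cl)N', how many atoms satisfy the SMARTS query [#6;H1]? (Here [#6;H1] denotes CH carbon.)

The query [#6;H1] means: any carbon bearing exactly one hydrogen.
Check the 10 heavy atoms by environment: 2× C (H2) → no; 3× C (H1) → match; 1× C (H0) → no; 1× O (H0) → no; 1× N (H2) → no; 1× Cl (H0) → no; 1× F (H0) → no.
That gives 3 matching atoms.

3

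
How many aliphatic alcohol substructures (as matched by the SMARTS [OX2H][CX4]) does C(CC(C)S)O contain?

1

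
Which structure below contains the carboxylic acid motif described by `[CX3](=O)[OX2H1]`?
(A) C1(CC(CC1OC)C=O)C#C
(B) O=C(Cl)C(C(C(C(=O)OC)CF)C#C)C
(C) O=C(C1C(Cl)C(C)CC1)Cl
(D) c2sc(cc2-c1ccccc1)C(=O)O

D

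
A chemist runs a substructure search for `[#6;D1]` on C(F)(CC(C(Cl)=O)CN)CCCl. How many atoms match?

0

The query [#6;D1] means: carbon bonded to exactly one heavy atom.
Check the 12 heavy atoms by environment: 4× C (D2) → no; 3× C (D3) → no; 1× O (D1) → no; 2× Cl (D1) → no; 1× F (D1) → no; 1× N (D1) → no.
No environment satisfies the query, so 0 matching atoms.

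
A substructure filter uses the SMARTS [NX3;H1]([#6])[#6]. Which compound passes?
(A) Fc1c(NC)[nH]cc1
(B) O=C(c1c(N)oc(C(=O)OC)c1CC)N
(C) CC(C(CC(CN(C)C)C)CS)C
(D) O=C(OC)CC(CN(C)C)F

[NX3;H1]([#6])[#6] describes a trivalent nitrogen with one H, bonded to two carbons (a secondary amine).
(A) contains an N-methylamino group (-NHCH3), which satisfies every atom and bond constraint.
(B) has a primary amino group (-NH2) but the nitrogen has H2 and only one carbon neighbour.
(C) has a dimethylamino group (-N(CH3)2) but the nitrogen has H0, not H1.
(D) has a dimethylamino group (-N(CH3)2) but the nitrogen has H0, not H1.
So the answer is (A).

A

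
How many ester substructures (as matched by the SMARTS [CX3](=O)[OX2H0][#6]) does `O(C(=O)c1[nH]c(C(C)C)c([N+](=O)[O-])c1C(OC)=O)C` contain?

2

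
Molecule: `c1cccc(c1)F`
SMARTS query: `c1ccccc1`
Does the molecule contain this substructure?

Yes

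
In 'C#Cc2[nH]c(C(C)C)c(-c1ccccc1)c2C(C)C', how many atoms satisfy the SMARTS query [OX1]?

0

The query [OX1] means: aliphatic oxygen with one total connection — typically a carbonyl =O or an oxide.
Check the 19 heavy atoms by environment: 1× n (aromatic, X3) → no; 10× c (aromatic, X3) → no; 2× C (X2) → no; 6× C (X4) → no.
No environment satisfies the query, so 0 matching atoms.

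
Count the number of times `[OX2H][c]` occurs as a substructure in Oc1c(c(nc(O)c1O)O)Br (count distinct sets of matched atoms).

4

[OX2H][c] is the SMARTS for a phenol: a hydroxyl oxygen attached to an aromatic carbon.
The molecule carries 4 separate instances of a hydroxyl group (-OH) meeting every constraint; each maps to a distinct set of atoms, giving 4 matches.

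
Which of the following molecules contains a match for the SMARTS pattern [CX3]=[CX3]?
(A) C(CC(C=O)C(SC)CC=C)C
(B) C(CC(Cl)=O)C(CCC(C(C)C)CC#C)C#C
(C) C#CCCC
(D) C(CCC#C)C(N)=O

[CX3]=[CX3] describes a non-aromatic C=C double bond between two sp2 carbons (an alkene).
(A) contains a vinyl group (-CH=CH2), which satisfies every atom and bond constraint.
(B) has an ethynyl group (-C#CH) but the C-C bond is a triple bond, not a double bond.
(C) has an ethynyl group (-C#CH) but the C-C bond is a triple bond, not a double bond.
(D) has an ethynyl group (-C#CH) but the C-C bond is a triple bond, not a double bond.
So the answer is (A).

A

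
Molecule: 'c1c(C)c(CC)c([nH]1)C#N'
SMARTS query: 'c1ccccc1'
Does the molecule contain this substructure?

The pattern c1ccccc1 describes six aromatic carbons in a ring — a benzene ring.
The closest candidate here is a methyl group (-CH3), but no six-membered all-carbon aromatic ring is present. No other fragment satisfies the full query, so there is no match.

No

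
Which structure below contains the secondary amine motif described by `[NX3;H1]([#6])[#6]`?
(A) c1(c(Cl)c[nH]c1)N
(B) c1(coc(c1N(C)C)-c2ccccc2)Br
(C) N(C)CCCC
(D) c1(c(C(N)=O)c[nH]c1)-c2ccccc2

C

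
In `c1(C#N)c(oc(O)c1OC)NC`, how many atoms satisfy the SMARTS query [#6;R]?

4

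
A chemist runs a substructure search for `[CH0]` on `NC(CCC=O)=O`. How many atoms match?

The query [CH0] means: aliphatic carbon with no attached hydrogen.
Check the 7 heavy atoms by environment: 2× C (H2) → no; 1× C (H1) → no; 2× O (H0) → no; 1× C (H0) → match; 1× N (H2) → no.
That gives 1 matching atom.

1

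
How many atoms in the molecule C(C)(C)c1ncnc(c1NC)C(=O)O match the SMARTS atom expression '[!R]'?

The query [!R] means: !R matches any atom not in a ring.
Check the 14 heavy atoms by environment: 2× n (aromatic, in 6-ring) → no; 4× c (aromatic, in 6-ring) → no; 5× C (acyclic) → match; 1× N (acyclic) → match; 2× O (acyclic) → match.
Summing the matching environments: 5 + 1 + 2 = 8 matching atoms.

8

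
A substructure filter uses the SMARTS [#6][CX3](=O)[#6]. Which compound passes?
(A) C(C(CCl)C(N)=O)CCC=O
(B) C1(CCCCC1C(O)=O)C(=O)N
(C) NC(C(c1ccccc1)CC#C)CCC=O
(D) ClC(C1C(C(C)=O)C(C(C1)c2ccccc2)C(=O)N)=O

D

[#6][CX3](=O)[#6] describes a carbonyl carbon (no H) flanked by two carbons (a ketone).
(A) has an aldehyde (-CHO) but the carbonyl carbon has H1, so it is not flanked by two carbons.
(B) has a primary amide (-C(=O)NH2) but one neighbour of the carbonyl carbon is N, not C.
(C) has an aldehyde (-CHO) but the carbonyl carbon has H1, so it is not flanked by two carbons.
(D) contains an acetyl/ketone group (-C(=O)CH3), which satisfies every atom and bond constraint.
So the answer is (D).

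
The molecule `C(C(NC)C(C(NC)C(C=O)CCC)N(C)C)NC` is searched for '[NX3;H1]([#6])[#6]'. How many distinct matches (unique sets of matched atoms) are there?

[NX3;H1]([#6])[#6] is the SMARTS for a secondary amine: a trivalent nitrogen with one H, bonded to two carbons.
The molecule carries 3 separate instances of an N-methylamino group (-NHCH3) meeting every constraint; each maps to a distinct set of atoms, giving 3 matches.

3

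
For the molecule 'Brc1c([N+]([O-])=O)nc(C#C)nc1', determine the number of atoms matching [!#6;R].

2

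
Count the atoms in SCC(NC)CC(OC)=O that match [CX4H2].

2

Check the 10 heavy atoms by environment: 2× C (H2, X4) → match; 1× C (H1, X4) → no; 1× N (H1, X3) → no; 2× C (H3, X4) → no; 1× C (H0, X3) → no; 1× O (H0, X1) → no; 1× O (H0, X2) → no; 1× S (H1, X2) → no.
That gives 2 matching atoms.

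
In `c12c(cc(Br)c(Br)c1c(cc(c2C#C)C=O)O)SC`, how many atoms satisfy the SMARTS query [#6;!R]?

4

The query [#6;!R] means: carbon not in any ring.
Check the 19 heavy atoms by environment: 10× c (aromatic, in 6-ring) → no; 2× Br (acyclic) → no; 4× C (acyclic) → match; 2× O (acyclic) → no; 1× S (acyclic) → no.
That gives 4 matching atoms.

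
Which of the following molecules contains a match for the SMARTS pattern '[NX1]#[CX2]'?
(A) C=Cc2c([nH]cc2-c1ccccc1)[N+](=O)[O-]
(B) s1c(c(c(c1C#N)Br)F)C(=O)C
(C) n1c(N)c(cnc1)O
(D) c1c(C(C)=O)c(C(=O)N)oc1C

B

[NX1]#[CX2] describes a nitrogen triple-bonded to a two-connected carbon (a nitrile).
(A) has a nitro group (-[N+](=O)[O-]) but there is no C#N triple bond.
(B) contains a nitrile (-C#N), which satisfies every atom and bond constraint.
(C) has a primary amino group (-NH2) but the nitrogen is NX3 (three connections), not NX1 triple-bonded.
(D) has a primary amide (-C(=O)NH2) but the nitrogen is NX3, not NX1.
So the answer is (B).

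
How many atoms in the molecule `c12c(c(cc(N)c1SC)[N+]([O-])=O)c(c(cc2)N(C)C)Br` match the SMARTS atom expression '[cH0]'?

7

Check the 20 heavy atoms by environment: 7× c (aromatic, H0) → match; 3× c (aromatic, H1) → no; 1× Br (H0) → no; 1× N (H0) → no; 3× C (H3) → no; 1× N (charge +1, H0) → no; 1× O (charge -1, H0) → no; 1× O (H0) → no; 1× S (H0) → no; 1× N (H2) → no.
That gives 7 matching atoms.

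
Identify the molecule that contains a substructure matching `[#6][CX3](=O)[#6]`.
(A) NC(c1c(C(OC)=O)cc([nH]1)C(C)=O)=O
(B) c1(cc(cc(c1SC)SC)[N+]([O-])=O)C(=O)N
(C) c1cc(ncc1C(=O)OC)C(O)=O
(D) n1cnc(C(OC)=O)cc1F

A

[#6][CX3](=O)[#6] describes a carbonyl carbon (no H) flanked by two carbons (a ketone).
(A) contains an acetyl/ketone group (-C(=O)CH3), which satisfies every atom and bond constraint.
(B) has a primary amide (-C(=O)NH2) but one neighbour of the carbonyl carbon is N, not C.
(C) has a methyl-ester group (-C(=O)OCH3) but one neighbour of the carbonyl carbon is O, not C.
(D) has a methyl-ester group (-C(=O)OCH3) but one neighbour of the carbonyl carbon is O, not C.
So the answer is (A).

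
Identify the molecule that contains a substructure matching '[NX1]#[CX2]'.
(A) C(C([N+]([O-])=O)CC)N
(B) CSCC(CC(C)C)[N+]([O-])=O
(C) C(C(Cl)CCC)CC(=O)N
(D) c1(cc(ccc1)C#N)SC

D

[NX1]#[CX2] describes a nitrogen triple-bonded to a two-connected carbon (a nitrile).
(A) has a nitro group (-[N+](=O)[O-]) but there is no C#N triple bond.
(B) has a nitro group (-[N+](=O)[O-]) but there is no C#N triple bond.
(C) has a primary amide (-C(=O)NH2) but the nitrogen is NX3, not NX1.
(D) contains a nitrile (-C#N), which satisfies every atom and bond constraint.
So the answer is (D).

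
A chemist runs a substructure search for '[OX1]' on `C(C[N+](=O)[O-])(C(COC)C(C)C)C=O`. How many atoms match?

3

The query [OX1] means: aliphatic oxygen with one total connection — typically a carbonyl =O or an oxide.
Check the 14 heavy atoms by environment: 8× C (X4) → no; 1× N (charge +1, X3) → no; 1× O (charge -1, X1) → match; 2× O (X1) → match; 1× C (X3) → no; 1× O (X2) → no.
Summing the matching environments: 1 + 2 = 3 matching atoms.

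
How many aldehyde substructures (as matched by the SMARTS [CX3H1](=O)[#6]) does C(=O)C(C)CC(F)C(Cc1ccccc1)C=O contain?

2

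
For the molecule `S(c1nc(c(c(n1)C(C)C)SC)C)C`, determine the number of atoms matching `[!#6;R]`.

2

The query [!#6;R] means: non-carbon atom that is part of a ring.
Check the 14 heavy atoms by environment: 2× n (aromatic, in 6-ring) → match; 4× c (aromatic, in 6-ring) → no; 2× S (acyclic) → no; 6× C (acyclic) → no.
That gives 2 matching atoms.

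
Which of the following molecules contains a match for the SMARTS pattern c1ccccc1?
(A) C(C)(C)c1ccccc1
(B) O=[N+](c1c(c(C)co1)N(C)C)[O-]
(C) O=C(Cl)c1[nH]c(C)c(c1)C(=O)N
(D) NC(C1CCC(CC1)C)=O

c1ccccc1 describes six aromatic carbons in a ring (a benzene ring).
(A) contains the required atom environment, so the pattern matches.
(B) has a methyl group (-CH3) but no six-membered all-carbon aromatic ring is present.
(C) has a methyl group (-CH3) but no six-membered all-carbon aromatic ring is present.
(D) has a methyl group (-CH3) but no six-membered all-carbon aromatic ring is present.
So the answer is (A).

A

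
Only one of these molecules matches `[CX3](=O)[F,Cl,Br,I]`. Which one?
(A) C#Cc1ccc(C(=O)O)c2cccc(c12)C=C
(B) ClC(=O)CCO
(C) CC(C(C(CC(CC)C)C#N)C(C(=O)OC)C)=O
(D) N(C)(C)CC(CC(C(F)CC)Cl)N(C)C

B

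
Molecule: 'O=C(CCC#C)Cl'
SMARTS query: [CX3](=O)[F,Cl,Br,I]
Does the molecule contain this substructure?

The pattern [CX3](=O)[F,Cl,Br,I] describes a carbonyl carbon bonded to a halogen — an acyl halide.
The molecule carries an acyl chloride (-C(=O)Cl), whose atoms satisfy every constraint of the query, so the pattern matches.

Yes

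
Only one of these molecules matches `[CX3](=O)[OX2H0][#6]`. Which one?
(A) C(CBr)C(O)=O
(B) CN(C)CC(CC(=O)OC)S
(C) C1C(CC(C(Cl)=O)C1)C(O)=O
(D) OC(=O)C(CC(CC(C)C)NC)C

B

[CX3](=O)[OX2H0][#6] describes a carbonyl carbon bonded to an oxygen that is itself bonded to carbon (no H on that O) (an ester).
(A) has a carboxylic acid group (-C(=O)OH) but the singly-bonded O carries H (OX2H1, not H0).
(B) contains a methyl-ester group (-C(=O)OCH3), which satisfies every atom and bond constraint.
(C) has a carboxylic acid group (-C(=O)OH) but the singly-bonded O carries H (OX2H1, not H0).
(D) has a carboxylic acid group (-C(=O)OH) but the singly-bonded O carries H (OX2H1, not H0).
So the answer is (B).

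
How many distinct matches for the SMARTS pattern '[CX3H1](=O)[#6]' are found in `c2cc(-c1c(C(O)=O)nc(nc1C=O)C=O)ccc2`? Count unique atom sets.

2

[CX3H1](=O)[#6] is the SMARTS for an aldehyde: an sp2 carbon with one H, double-bonded to O and single-bonded to carbon.
The molecule carries 2 separate instances of an aldehyde (-CHO) meeting every constraint; each maps to a distinct set of atoms, giving 2 matches.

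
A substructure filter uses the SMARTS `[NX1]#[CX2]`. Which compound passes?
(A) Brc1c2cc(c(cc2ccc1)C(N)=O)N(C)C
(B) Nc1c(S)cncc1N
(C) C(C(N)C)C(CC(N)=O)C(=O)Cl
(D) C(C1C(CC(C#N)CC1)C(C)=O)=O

D

[NX1]#[CX2] describes a nitrogen triple-bonded to a two-connected carbon (a nitrile).
(A) has a primary amide (-C(=O)NH2) but the nitrogen is NX3, not NX1.
(B) has a primary amino group (-NH2) but the nitrogen is NX3 (three connections), not NX1 triple-bonded.
(C) has a primary amide (-C(=O)NH2) but the nitrogen is NX3, not NX1.
(D) contains a nitrile (-C#N), which satisfies every atom and bond constraint.
So the answer is (D).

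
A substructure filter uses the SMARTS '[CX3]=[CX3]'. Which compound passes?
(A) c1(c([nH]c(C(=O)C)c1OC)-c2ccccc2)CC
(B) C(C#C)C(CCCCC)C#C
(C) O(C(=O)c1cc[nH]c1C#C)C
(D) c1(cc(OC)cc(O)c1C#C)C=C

D

[CX3]=[CX3] describes a non-aromatic C=C double bond between two sp2 carbons (an alkene).
(A) has an ethyl group (-CH2CH3) but its C-C bond is a single bond between CX4 carbons, not CX3=CX3.
(B) has an ethynyl group (-C#CH) but the C-C bond is a triple bond, not a double bond.
(C) has an ethynyl group (-C#CH) but the C-C bond is a triple bond, not a double bond.
(D) contains a vinyl group (-CH=CH2), which satisfies every atom and bond constraint.
So the answer is (D).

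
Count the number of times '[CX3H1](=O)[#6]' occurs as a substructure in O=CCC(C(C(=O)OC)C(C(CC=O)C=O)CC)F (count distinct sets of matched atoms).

3

[CX3H1](=O)[#6] is the SMARTS for an aldehyde: an sp2 carbon with one H, double-bonded to O and single-bonded to carbon.
The molecule carries 3 separate instances of an aldehyde (-CHO) meeting every constraint; each maps to a distinct set of atoms, giving 3 matches.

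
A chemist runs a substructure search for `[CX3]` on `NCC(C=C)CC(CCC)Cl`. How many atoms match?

Check the 11 heavy atoms by environment: 7× C (X4) → no; 1× Cl (X1) → no; 1× N (X3) → no; 2× C (X3) → match.
That gives 2 matching atoms.

2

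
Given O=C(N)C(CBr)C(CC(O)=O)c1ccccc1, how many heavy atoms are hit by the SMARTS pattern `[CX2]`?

0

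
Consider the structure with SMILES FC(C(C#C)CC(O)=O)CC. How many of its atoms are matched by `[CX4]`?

The query [CX4] means: C with X4: aliphatic carbon with exactly 4 total connections (bonds + H).
Check the 11 heavy atoms by environment: 5× C (X4) → match; 1× C (X3) → no; 1× O (X1) → no; 1× O (X2) → no; 2× C (X2) → no; 1× F (X1) → no.
That gives 5 matching atoms.

5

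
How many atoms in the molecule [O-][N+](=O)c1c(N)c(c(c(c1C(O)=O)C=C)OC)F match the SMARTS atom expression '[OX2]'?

The query [OX2] means: aliphatic oxygen with two total connections — ether, hydroxyl, or ester single-bond O.
Check the 18 heavy atoms by environment: 6× c (aromatic, X3) → no; 1× F (X1) → no; 1× N (charge +1, X3) → no; 1× O (charge -1, X1) → no; 2× O (X1) → no; 2× O (X2) → match; 1× C (X4) → no; 3× C (X3) → no; 1× N (X3) → no.
That gives 2 matching atoms.

2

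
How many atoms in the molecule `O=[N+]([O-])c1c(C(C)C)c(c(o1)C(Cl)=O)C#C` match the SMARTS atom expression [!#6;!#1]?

The query [!#6;!#1] means: not carbon and not hydrogen — any heteroatom.
Check the 16 heavy atoms by environment: 1× o (aromatic) → match; 4× c (aromatic) → no; 1× N (charge +1) → match; 1× O (charge -1) → match; 2× O → match; 6× C → no; 1× Cl → match.
Summing the matching environments: 1 + 1 + 1 + 2 + 1 = 6 matching atoms.

6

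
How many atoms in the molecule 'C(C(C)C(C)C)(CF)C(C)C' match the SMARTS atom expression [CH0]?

The query [CH0] means: aliphatic carbon with no attached hydrogen.
Check the 11 heavy atoms by environment: 5× C (H3) → no; 4× C (H1) → no; 1× C (H2) → no; 1× F (H0) → no.
No environment satisfies the query, so 0 matching atoms.

0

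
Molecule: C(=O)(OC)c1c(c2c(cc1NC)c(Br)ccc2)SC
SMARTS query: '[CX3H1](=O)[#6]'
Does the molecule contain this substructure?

No

The pattern [CX3H1](=O)[#6] describes an sp2 carbon with one H, double-bonded to O and single-bonded to carbon — an aldehyde.
The closest candidate here is a methyl-ester group (-C(=O)OCH3), but the carbonyl carbon has H0, not H1. No other fragment satisfies the full query, so there is no match.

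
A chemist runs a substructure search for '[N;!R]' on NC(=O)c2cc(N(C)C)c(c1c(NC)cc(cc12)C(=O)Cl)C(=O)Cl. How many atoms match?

The query [N;!R] means: aliphatic nitrogen not in a ring.
Check the 24 heavy atoms by environment: 10× c (aromatic, in 6-ring) → no; 3× N (acyclic) → match; 6× C (acyclic) → no; 3× O (acyclic) → no; 2× Cl (acyclic) → no.
That gives 3 matching atoms.

3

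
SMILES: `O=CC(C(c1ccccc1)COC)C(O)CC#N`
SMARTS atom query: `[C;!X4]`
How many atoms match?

2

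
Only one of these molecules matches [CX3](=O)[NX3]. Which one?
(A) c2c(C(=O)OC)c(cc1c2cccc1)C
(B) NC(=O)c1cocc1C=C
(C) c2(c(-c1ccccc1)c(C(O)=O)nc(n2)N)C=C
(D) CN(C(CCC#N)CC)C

B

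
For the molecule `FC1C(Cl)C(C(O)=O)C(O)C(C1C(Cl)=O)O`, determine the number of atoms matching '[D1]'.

The query [D1] means: atom with exactly one heavy-atom neighbour (degree 1).
Check the 16 heavy atoms by environment: 8× C (D3) → no; 5× O (D1) → match; 1× F (D1) → match; 2× Cl (D1) → match.
Summing the matching environments: 5 + 1 + 2 = 8 matching atoms.

8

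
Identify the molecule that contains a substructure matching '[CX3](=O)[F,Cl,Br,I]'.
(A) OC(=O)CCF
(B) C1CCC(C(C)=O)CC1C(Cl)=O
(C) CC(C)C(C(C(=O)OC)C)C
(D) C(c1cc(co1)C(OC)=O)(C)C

B

[CX3](=O)[F,Cl,Br,I] describes a carbonyl carbon bonded to a halogen (an acyl halide).
(A) has a carboxylic acid group (-C(=O)OH) but the carbonyl is bonded to -OH, not to a halogen.
(B) contains an acyl chloride (-C(=O)Cl), which satisfies every atom and bond constraint.
(C) has a methyl-ester group (-C(=O)OCH3) but the carbonyl is bonded to -O-C, not to a halogen.
(D) has a methyl-ester group (-C(=O)OCH3) but the carbonyl is bonded to -O-C, not to a halogen.
So the answer is (B).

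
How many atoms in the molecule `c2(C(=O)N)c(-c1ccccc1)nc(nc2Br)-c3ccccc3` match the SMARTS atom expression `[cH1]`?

10

The query [cH1] means: aromatic carbon bearing exactly one hydrogen.
Check the 22 heavy atoms by environment: 2× n (aromatic, H0) → no; 6× c (aromatic, H0) → no; 1× Br (H0) → no; 10× c (aromatic, H1) → match; 1× C (H0) → no; 1× O (H0) → no; 1× N (H2) → no.
That gives 10 matching atoms.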